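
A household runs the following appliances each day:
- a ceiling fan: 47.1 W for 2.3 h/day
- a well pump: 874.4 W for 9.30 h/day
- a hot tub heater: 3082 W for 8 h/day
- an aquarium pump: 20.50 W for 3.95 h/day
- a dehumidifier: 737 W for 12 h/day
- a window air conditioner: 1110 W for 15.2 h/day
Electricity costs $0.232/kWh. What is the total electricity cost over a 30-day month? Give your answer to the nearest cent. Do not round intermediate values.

ceiling fan: 47.1 W × 2.3 h × 30 d = 3,250 Wh = 3.25 kWh
well pump: 874.4 W × 9.30 h × 30 d = 243,958 Wh = 244 kWh
hot tub heater: 3082 W × 8 h × 30 d = 739,680 Wh = 739.7 kWh
aquarium pump: 20.50 W × 3.95 h × 30 d = 2,429 Wh = 2.429 kWh
dehumidifier: 737 W × 12 h × 30 d = 265,320 Wh = 265.3 kWh
window air conditioner: 1110 W × 15.2 h × 30 d = 506,160 Wh = 506.2 kWh
Total energy = 3.25 + 244 + 739.7 + 2.429 + 265.3 + 506.2 = 1,761 kWh
Cost = 1,761 kWh × $0.232 = $408.50

$408.50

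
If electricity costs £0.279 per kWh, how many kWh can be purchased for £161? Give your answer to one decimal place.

£161 / £0.279 per kWh = 577.1 kWh

577.1 kWh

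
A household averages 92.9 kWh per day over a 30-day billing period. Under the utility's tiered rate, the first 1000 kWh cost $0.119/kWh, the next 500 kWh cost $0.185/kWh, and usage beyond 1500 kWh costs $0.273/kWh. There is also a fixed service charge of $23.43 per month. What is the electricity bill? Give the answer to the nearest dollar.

Usage = 92.9 kWh/day × 30 days = 2787 kWh
First 1000 kWh × $0.119 = $119.00
Next 500 kWh × $0.185 = $92.50
Remaining 1287 kWh × $0.273 = $351.35
Energy charge = $562.85; + service $23.43 = $586.28 ≈ $586

$586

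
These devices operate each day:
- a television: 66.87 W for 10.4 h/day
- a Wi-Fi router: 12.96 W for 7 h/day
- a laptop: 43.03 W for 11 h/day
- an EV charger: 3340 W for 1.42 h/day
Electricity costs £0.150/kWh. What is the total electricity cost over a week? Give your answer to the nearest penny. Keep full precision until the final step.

£6.30

television: 66.87 W × 10.4 h × 7 d = 4,868 Wh = 4.868 kWh
Wi-Fi router: 12.96 W × 7 h × 7 d = 635 Wh = 0.635 kWh
laptop: 43.03 W × 11 h × 7 d = 3,313 Wh = 3.313 kWh
EV charger: 3340 W × 1.42 h × 7 d = 33,200 Wh = 33.2 kWh
Total energy = 4.868 + 0.635 + 3.313 + 33.2 = 42.02 kWh
Cost = 42.02 kWh × £0.150 = £6.30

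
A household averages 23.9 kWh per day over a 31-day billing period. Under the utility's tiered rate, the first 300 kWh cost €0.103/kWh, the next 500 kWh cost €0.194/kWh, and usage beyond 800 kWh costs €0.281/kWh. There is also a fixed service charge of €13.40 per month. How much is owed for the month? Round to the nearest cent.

Usage = 23.9 kWh/day × 31 days = 740.9 kWh
First 300 kWh × €0.103 = €30.90
Next 440.9 kWh × €0.194 = €85.53
Remaining tier: 0 kWh (not reached)
Energy charge = €116.43; + service €13.40 = €129.83

€129.83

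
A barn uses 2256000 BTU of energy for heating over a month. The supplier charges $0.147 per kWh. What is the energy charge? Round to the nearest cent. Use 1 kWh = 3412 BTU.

$97.20

2256000 BTU × (0.00029308 kWh/BTU) = 661.2 kWh
Cost = 661.2 kWh × $0.147/kWh = $97.20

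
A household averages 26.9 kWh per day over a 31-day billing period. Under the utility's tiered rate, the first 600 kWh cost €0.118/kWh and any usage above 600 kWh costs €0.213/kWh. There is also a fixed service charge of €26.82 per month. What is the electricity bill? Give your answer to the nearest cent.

Usage = 26.9 kWh/day × 31 days = 833.9 kWh
First 600 kWh × €0.118 = €70.80
Remaining 233.9 kWh × €0.213 = €49.82
Energy charge = €120.62; + service €26.82 = €147.44

€147.44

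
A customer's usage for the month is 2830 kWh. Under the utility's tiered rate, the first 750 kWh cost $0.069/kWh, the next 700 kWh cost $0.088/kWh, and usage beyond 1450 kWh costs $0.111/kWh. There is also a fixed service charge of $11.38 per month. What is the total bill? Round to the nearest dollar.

First 750 kWh × $0.069 = $51.75
Next 700 kWh × $0.088 = $61.60
Remaining 1380 kWh × $0.111 = $153.18
Energy charge = $266.53; + service $11.38 = $277.91 ≈ $278

$278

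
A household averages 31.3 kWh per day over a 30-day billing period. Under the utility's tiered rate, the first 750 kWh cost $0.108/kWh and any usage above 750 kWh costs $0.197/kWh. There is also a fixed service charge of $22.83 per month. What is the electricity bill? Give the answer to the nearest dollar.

Usage = 31.3 kWh/day × 30 days = 939 kWh
First 750 kWh × $0.108 = $81.00
Remaining 189 kWh × $0.197 = $37.23
Energy charge = $118.23; + service $22.83 = $141.06 ≈ $141

$141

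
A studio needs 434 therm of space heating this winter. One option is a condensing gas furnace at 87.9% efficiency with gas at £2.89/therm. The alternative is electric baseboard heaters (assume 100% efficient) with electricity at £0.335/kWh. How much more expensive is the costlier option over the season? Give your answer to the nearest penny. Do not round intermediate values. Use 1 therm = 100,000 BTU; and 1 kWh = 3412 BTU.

Heat load = 434 therm × 100,000 = 43,400,000 BTU
Gas: input = 43,400,000 / 0.879 = 49,374,289 BTU = 493.7 therm → 493.7 × £2.89 = £1,426.92
Electric: 43,400,000 BTU / 3412 = 12,720 kWh → × £0.335 = £4,261.14
Difference = |£1,426.92 − £4,261.14| = £2,834.22

£2834.22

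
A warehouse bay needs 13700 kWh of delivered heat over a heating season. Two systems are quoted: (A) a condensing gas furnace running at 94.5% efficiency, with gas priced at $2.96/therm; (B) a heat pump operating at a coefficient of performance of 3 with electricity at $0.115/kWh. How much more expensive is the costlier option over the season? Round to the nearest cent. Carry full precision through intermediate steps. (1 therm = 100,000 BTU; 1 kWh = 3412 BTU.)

$939.00

Heat load = 13700 kWh × 3412 = 46,744,400 BTU
Gas: input = 46,744,400 / 0.945 = 49,464,974 BTU = 494.6 therm → 494.6 × $2.96 = $1,464.16
Heat pump: 46,744,400 BTU / 3412 = 13,700 kWh heat; / 3 = 4,567 kWh in → × $0.115 = $525.17
Difference = |$1,464.16 − $525.17| = $939.00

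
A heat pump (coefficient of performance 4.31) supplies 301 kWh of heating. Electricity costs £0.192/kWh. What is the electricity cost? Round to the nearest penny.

£13.41

Electrical input = 301 kWh / 4.31 = 69.84 kWh
Cost = 69.84 × £0.192/kWh = £13.41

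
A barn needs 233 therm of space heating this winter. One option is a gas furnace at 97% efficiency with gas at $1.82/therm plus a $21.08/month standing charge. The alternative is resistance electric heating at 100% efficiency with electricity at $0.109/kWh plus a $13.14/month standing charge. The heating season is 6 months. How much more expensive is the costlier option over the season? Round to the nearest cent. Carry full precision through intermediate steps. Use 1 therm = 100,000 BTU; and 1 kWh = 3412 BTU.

$259.53

Heat load = 233 therm × 100,000 = 23,300,000 BTU
Gas: input = 23,300,000 / 0.97 = 24,020,619 BTU = 240.2 therm → 240.2 × $1.82 = $437.18; + 6 × $21.08 standing = $563.66
Electric: 23,300,000 BTU / 3412 = 6,829 kWh → × $0.109 = $744.34; + 6 × $13.14 standing = $823.18
Difference = |$563.66 − $823.18| = $259.53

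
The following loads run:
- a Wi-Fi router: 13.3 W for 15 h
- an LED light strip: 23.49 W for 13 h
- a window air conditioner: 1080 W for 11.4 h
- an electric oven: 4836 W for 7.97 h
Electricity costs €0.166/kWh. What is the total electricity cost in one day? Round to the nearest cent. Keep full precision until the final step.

Wi-Fi router: 13.3 W × 15 h = 200 Wh = 0.1995 kWh
LED light strip: 23.49 W × 13 h = 305 Wh = 0.3054 kWh
window air conditioner: 1080 W × 11.4 h = 12,312 Wh = 12.31 kWh
electric oven: 4836 W × 7.97 h = 38,543 Wh = 38.54 kWh
Total energy = 0.1995 + 0.3054 + 12.31 + 38.54 = 51.36 kWh
Cost = 51.36 kWh × €0.166 = €8.53

€8.53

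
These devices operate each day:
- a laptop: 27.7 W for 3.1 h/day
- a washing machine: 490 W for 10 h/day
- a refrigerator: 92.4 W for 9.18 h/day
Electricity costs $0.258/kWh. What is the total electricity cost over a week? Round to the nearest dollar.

laptop: 27.7 W × 3.1 h × 7 d = 601 Wh = 0.6011 kWh
washing machine: 490 W × 10 h × 7 d = 34,300 Wh = 34.3 kWh
refrigerator: 92.4 W × 9.18 h × 7 d = 5,938 Wh = 5.938 kWh
Total energy = 0.6011 + 34.3 + 5.938 = 40.84 kWh
Cost = 40.84 kWh × $0.258 = $10.54 ≈ $11

$11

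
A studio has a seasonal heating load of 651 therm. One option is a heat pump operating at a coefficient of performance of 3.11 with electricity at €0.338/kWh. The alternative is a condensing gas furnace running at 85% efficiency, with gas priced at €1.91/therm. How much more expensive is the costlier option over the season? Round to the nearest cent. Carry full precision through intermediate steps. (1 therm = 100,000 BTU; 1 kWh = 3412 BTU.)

Heat load = 651 therm × 100,000 = 65,100,000 BTU
Gas: input = 65,100,000 / 0.85 = 76,588,235 BTU = 765.9 therm → 765.9 × €1.91 = €1,462.84
Heat pump: 65,100,000 BTU / 3412 = 19,080 kWh heat; / 3.11 = 6,135 kWh in → × €0.338 = €2,073.62
Difference = |€1,462.84 − €2,073.62| = €610.78

€610.78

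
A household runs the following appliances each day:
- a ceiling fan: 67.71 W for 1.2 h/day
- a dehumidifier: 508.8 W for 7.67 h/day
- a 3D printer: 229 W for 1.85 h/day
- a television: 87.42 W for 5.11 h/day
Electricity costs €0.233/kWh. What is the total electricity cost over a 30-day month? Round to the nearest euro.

€34

ceiling fan: 67.71 W × 1.2 h × 30 d = 2,438 Wh = 2.438 kWh
dehumidifier: 508.8 W × 7.67 h × 30 d = 117,075 Wh = 117.1 kWh
3D printer: 229 W × 1.85 h × 30 d = 12,710 Wh = 12.71 kWh
television: 87.42 W × 5.11 h × 30 d = 13,401 Wh = 13.4 kWh
Total energy = 2.438 + 117.1 + 12.71 + 13.4 = 145.6 kWh
Cost = 145.6 kWh × €0.233 = €33.93 ≈ €34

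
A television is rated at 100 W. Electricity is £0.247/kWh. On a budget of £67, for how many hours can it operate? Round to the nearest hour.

2713 h

Energy budget = £67 / £0.247 per kWh = 271.3 kWh = 271,255 Wh
Runtime = 271,255 Wh / 100 W = 2,713 h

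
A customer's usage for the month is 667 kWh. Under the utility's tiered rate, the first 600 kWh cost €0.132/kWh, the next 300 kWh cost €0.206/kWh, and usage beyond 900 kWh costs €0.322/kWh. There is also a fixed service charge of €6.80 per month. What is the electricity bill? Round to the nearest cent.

€99.80

First 600 kWh × €0.132 = €79.20
Next 67 kWh × €0.206 = €13.80
Remaining tier: 0 kWh (not reached)
Energy charge = €93.00; + service €6.80 = €99.80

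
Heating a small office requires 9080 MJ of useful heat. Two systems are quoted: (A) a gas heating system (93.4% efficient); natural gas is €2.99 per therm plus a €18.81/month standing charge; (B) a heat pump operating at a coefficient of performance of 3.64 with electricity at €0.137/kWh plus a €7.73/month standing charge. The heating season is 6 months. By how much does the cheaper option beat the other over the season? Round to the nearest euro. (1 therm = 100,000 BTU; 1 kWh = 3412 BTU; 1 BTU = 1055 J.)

Heat load = 9080 MJ = 9,080,000,000 J / 1055 = 8,606,635 BTU
Gas: input = 8,606,635 / 0.934 = 9,214,813 BTU = 92.15 therm → 92.15 × €2.99 = €275.52; + 6 × €18.81 standing = €388.38
Heat pump: 8,606,635 BTU / 3412 = 2,522 kWh heat; / 3.64 = 693 kWh in → × €0.137 = €94.94; + 6 × €7.73 standing = €141.32
Difference = |€388.38 − €141.32| = €247.06 ≈ €247

€247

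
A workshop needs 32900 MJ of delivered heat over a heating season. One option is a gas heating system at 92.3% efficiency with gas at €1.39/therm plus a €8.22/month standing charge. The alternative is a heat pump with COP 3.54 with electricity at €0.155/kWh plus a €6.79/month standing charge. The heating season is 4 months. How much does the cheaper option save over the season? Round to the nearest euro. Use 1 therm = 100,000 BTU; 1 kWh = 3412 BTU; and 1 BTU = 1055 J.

Heat load = 32900 MJ = 32,900,000,000 J / 1055 = 31,184,834 BTU
Gas: input = 31,184,834 / 0.923 = 33,786,386 BTU = 337.9 therm → 337.9 × €1.39 = €469.63; + 4 × €8.22 standing = €502.51
Heat pump: 31,184,834 BTU / 3412 = 9,140 kWh heat; / 3.54 = 2,582 kWh in → × €0.155 = €400.19; + 4 × €6.79 standing = €427.35
Difference = |€502.51 − €427.35| = €75.16 ≈ €75

€75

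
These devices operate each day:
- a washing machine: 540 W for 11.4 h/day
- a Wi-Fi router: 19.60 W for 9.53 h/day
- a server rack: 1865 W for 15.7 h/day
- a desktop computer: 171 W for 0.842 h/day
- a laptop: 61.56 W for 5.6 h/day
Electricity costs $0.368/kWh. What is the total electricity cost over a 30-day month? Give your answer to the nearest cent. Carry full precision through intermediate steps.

$398.68

washing machine: 540 W × 11.4 h × 30 d = 184,680 Wh = 184.7 kWh
Wi-Fi router: 19.60 W × 9.53 h × 30 d = 5,604 Wh = 5.604 kWh
server rack: 1865 W × 15.7 h × 30 d = 878,415 Wh = 878.4 kWh
desktop computer: 171 W × 0.842 h × 30 d = 4,319 Wh = 4.319 kWh
laptop: 61.56 W × 5.6 h × 30 d = 10,342 Wh = 10.34 kWh
Total energy = 184.7 + 5.604 + 878.4 + 4.319 + 10.34 = 1,083 kWh
Cost = 1,083 kWh × $0.368 = $398.68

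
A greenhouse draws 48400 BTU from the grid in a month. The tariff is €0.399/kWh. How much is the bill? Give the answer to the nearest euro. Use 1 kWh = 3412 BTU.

48400 BTU × (0.00029308 kWh/BTU) = 14.19 kWh
Cost = 14.19 kWh × €0.399/kWh = €5.66 ≈ €6

€6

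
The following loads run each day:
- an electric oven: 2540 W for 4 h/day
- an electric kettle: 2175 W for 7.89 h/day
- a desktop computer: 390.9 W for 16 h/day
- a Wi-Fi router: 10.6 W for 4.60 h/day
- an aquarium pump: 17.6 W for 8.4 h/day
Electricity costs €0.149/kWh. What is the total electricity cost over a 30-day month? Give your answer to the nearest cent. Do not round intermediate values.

electric oven: 2540 W × 4 h × 30 d = 304,800 Wh = 304.8 kWh
electric kettle: 2175 W × 7.89 h × 30 d = 514,822 Wh = 514.8 kWh
desktop computer: 390.9 W × 16 h × 30 d = 187,632 Wh = 187.6 kWh
Wi-Fi router: 10.6 W × 4.60 h × 30 d = 1,463 Wh = 1.463 kWh
aquarium pump: 17.6 W × 8.4 h × 30 d = 4,435 Wh = 4.435 kWh
Total energy = 304.8 + 514.8 + 187.6 + 1.463 + 4.435 = 1,013 kWh
Cost = 1,013 kWh × €0.149 = €150.96

€150.96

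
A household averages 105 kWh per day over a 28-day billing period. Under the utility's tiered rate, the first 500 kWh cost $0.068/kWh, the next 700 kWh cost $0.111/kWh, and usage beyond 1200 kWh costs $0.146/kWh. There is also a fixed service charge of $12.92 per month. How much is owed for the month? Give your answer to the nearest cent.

Usage = 105 kWh/day × 28 days = 2940 kWh
First 500 kWh × $0.068 = $34.00
Next 700 kWh × $0.111 = $77.70
Remaining 1740 kWh × $0.146 = $254.04
Energy charge = $365.74; + service $12.92 = $378.66

$378.66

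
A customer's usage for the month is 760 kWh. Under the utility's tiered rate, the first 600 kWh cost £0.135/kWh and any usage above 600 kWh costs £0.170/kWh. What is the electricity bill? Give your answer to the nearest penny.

First 600 kWh × £0.135 = £81.00
Remaining 160 kWh × £0.170 = £27.20
Total = £108.20

£108.20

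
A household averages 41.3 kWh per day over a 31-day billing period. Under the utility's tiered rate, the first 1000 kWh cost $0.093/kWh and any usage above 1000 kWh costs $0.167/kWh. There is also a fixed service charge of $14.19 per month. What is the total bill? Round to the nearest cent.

$154.00

Usage = 41.3 kWh/day × 31 days = 1280.3 kWh
First 1000 kWh × $0.093 = $93.00
Remaining 280.3 kWh × $0.167 = $46.81
Energy charge = $139.81; + service $14.19 = $154.00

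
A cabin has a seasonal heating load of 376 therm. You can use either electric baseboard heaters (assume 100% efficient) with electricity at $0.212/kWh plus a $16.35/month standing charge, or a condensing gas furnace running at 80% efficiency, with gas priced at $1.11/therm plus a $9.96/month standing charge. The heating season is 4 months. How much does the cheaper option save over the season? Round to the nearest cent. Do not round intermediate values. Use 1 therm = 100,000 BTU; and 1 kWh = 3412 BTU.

Heat load = 376 therm × 100,000 = 37,600,000 BTU
Gas: input = 37,600,000 / 0.80 = 47,000,000 BTU = 470 therm → 470 × $1.11 = $521.70; + 4 × $9.96 standing = $561.54
Electric: 37,600,000 BTU / 3412 = 11,020 kWh → × $0.212 = $2,336.23; + 4 × $16.35 standing = $2,401.63
Difference = |$561.54 − $2,401.63| = $1,840.09

$1840.09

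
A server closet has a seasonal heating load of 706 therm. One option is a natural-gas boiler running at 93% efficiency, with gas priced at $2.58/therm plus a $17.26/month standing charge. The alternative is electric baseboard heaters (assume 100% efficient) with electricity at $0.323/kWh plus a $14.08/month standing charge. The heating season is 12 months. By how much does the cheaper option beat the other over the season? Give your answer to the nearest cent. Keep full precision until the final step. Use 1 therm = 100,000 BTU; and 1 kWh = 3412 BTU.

Heat load = 706 therm × 100,000 = 70,600,000 BTU
Gas: input = 70,600,000 / 0.93 = 75,913,978 BTU = 759.1 therm → 759.1 × $2.58 = $1,958.58; + 12 × $17.26 standing = $2,165.70
Electric: 70,600,000 BTU / 3412 = 20,690 kWh → × $0.323 = $6,683.41; + 12 × $14.08 standing = $6,852.37
Difference = |$2,165.70 − $6,852.37| = $4,686.67

$4686.67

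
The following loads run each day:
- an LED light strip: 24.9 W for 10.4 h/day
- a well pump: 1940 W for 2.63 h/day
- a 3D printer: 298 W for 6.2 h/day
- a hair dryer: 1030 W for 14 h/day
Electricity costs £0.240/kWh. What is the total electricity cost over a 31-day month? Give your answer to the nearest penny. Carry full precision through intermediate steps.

LED light strip: 24.9 W × 10.4 h × 31 d = 8,028 Wh = 8.028 kWh
well pump: 1940 W × 2.63 h × 31 d = 158,168 Wh = 158.2 kWh
3D printer: 298 W × 6.2 h × 31 d = 57,276 Wh = 57.28 kWh
hair dryer: 1030 W × 14 h × 31 d = 447,020 Wh = 447 kWh
Total energy = 8.028 + 158.2 + 57.28 + 447 = 670.5 kWh
Cost = 670.5 kWh × £0.240 = £160.92

£160.92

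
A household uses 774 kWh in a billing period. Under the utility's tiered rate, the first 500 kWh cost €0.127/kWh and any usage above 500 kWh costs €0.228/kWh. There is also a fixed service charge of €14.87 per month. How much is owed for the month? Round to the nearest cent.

€140.84

First 500 kWh × €0.127 = €63.50
Remaining 274 kWh × €0.228 = €62.47
Energy charge = €125.97; + service €14.87 = €140.84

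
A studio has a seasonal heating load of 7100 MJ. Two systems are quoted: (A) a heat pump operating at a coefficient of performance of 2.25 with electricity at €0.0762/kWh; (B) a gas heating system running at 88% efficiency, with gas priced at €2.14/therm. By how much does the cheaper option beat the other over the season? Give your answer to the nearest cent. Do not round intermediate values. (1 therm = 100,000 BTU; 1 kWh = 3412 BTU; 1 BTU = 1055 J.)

€96.86

Heat load = 7100 MJ = 7,100,000,000 J / 1055 = 6,729,858 BTU
Gas: input = 6,729,858 / 0.88 = 7,647,566 BTU = 76.48 therm → 76.48 × €2.14 = €163.66
Heat pump: 6,729,858 BTU / 3412 = 1,972 kWh heat; / 2.25 = 876.6 kWh in → × €0.0762 = €66.80
Difference = |€163.66 − €66.80| = €96.86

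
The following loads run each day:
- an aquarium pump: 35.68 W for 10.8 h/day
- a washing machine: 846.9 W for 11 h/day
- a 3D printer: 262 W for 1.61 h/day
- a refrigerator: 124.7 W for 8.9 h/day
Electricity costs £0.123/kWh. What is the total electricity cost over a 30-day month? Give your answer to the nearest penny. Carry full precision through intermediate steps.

£41.45

aquarium pump: 35.68 W × 10.8 h × 30 d = 11,560 Wh = 11.56 kWh
washing machine: 846.9 W × 11 h × 30 d = 279,477 Wh = 279.5 kWh
3D printer: 262 W × 1.61 h × 30 d = 12,655 Wh = 12.65 kWh
refrigerator: 124.7 W × 8.9 h × 30 d = 33,295 Wh = 33.29 kWh
Total energy = 11.56 + 279.5 + 12.65 + 33.29 = 337 kWh
Cost = 337 kWh × £0.123 = £41.45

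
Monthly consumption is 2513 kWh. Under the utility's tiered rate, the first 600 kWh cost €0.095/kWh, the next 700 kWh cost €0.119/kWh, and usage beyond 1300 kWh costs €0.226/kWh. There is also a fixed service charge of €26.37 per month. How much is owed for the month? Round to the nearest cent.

€440.81

First 600 kWh × €0.095 = €57.00
Next 700 kWh × €0.119 = €83.30
Remaining 1213 kWh × €0.226 = €274.14
Energy charge = €414.44; + service €26.37 = €440.81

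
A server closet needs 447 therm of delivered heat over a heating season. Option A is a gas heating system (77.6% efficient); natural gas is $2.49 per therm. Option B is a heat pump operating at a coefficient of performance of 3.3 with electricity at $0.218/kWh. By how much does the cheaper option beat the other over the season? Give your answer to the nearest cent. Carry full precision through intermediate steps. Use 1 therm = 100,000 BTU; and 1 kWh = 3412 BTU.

Heat load = 447 therm × 100,000 = 44,700,000 BTU
Gas: input = 44,700,000 / 0.776 = 57,603,093 BTU = 576 therm → 576 × $2.49 = $1,434.32
Heat pump: 44,700,000 BTU / 3412 = 13,100 kWh heat; / 3.3 = 3,970 kWh in → × $0.218 = $865.45
Difference = |$1,434.32 − $865.45| = $568.87

$568.87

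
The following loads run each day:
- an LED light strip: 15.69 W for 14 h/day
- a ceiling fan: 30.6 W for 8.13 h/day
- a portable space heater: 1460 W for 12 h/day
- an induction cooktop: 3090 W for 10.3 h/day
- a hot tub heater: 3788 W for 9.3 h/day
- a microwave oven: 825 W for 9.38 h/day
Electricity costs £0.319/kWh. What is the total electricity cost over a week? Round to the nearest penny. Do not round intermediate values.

LED light strip: 15.69 W × 14 h × 7 d = 1,538 Wh = 1.538 kWh
ceiling fan: 30.6 W × 8.13 h × 7 d = 1,741 Wh = 1.741 kWh
portable space heater: 1460 W × 12 h × 7 d = 122,640 Wh = 122.6 kWh
induction cooktop: 3090 W × 10.3 h × 7 d = 222,789 Wh = 222.8 kWh
hot tub heater: 3788 W × 9.3 h × 7 d = 246,599 Wh = 246.6 kWh
microwave oven: 825 W × 9.38 h × 7 d = 54,170 Wh = 54.17 kWh
Total energy = 1.538 + 1.741 + 122.6 + 222.8 + 246.6 + 54.17 = 649.5 kWh
Cost = 649.5 kWh × £0.319 = £207.18

£207.18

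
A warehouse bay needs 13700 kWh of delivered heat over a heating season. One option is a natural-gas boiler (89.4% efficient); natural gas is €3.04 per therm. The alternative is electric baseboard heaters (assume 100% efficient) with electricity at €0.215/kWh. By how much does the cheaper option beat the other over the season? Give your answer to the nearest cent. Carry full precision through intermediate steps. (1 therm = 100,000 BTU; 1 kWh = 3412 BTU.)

€1355.98

Heat load = 13700 kWh × 3412 = 46,744,400 BTU
Gas: input = 46,744,400 / 0.894 = 52,286,801 BTU = 522.9 therm → 522.9 × €3.04 = €1,589.52
Electric: 46,744,400 BTU / 3412 = 13,700 kWh → × €0.215 = €2,945.50
Difference = |€1,589.52 − €2,945.50| = €1,355.98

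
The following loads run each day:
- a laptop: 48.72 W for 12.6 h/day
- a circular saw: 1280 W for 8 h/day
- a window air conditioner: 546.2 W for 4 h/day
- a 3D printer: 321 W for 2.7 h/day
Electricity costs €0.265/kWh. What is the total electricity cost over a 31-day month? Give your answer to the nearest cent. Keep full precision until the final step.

€114.23

laptop: 48.72 W × 12.6 h × 31 d = 19,030 Wh = 19.03 kWh
circular saw: 1280 W × 8 h × 31 d = 317,440 Wh = 317.4 kWh
window air conditioner: 546.2 W × 4 h × 31 d = 67,729 Wh = 67.73 kWh
3D printer: 321 W × 2.7 h × 31 d = 26,868 Wh = 26.87 kWh
Total energy = 19.03 + 317.4 + 67.73 + 26.87 = 431.1 kWh
Cost = 431.1 kWh × €0.265 = €114.23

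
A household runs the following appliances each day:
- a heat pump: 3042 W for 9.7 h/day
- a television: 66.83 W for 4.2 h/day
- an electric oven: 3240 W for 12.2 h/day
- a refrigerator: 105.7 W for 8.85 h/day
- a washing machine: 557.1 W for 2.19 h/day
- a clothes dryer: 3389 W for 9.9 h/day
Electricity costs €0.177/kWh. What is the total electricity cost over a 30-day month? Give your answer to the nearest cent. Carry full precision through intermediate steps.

€557.67

heat pump: 3042 W × 9.7 h × 30 d = 885,222 Wh = 885.2 kWh
television: 66.83 W × 4.2 h × 30 d = 8,421 Wh = 8.421 kWh
electric oven: 3240 W × 12.2 h × 30 d = 1,185,840 Wh = 1,186 kWh
refrigerator: 105.7 W × 8.85 h × 30 d = 28,063 Wh = 28.06 kWh
washing machine: 557.1 W × 2.19 h × 30 d = 36,601 Wh = 36.6 kWh
clothes dryer: 3389 W × 9.9 h × 30 d = 1,006,533 Wh = 1,007 kWh
Total energy = 885.2 + 8.421 + 1,186 + 28.06 + 36.6 + 1,007 = 3,151 kWh
Cost = 3,151 kWh × €0.177 = €557.67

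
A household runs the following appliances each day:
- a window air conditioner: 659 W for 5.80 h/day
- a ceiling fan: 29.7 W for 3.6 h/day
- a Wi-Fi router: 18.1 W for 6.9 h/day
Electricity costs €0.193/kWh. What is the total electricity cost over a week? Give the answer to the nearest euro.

€5

window air conditioner: 659 W × 5.80 h × 7 d = 26,755 Wh = 26.76 kWh
ceiling fan: 29.7 W × 3.6 h × 7 d = 748 Wh = 0.7484 kWh
Wi-Fi router: 18.1 W × 6.9 h × 7 d = 874 Wh = 0.8742 kWh
Total energy = 26.76 + 0.7484 + 0.8742 = 28.38 kWh
Cost = 28.38 kWh × €0.193 = €5.48 ≈ €5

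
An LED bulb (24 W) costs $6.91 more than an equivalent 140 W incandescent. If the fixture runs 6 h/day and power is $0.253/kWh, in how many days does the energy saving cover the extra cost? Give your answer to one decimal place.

Power saved = 140 − 24 = 116 W
Daily energy saved = 116 W × 6 h = 696 Wh = 0.696 kWh
Daily savings = 0.696 × $0.253 = $0.1761
Payback = $6.91 / $0.1761 per day = 39.24 days

39.2 days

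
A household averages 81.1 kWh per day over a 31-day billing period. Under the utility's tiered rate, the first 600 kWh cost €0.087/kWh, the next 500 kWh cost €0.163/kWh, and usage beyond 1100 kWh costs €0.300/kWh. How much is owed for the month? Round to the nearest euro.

€558

Usage = 81.1 kWh/day × 31 days = 2514.1 kWh
First 600 kWh × €0.087 = €52.20
Next 500 kWh × €0.163 = €81.50
Remaining 1414.1 kWh × €0.300 = €424.23
Total = €557.93 ≈ €558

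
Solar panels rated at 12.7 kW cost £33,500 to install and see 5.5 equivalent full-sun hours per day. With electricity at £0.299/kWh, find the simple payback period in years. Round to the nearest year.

4 years

Daily generation = 12.7 kW × 5.5 h = 69.85 kWh
Annual generation = 69.85 × 365 = 25495 kWh
Annual savings = 25495 × £0.299 = £7,623.08
Payback = £33,500 / £7,623.08 = 4.39 years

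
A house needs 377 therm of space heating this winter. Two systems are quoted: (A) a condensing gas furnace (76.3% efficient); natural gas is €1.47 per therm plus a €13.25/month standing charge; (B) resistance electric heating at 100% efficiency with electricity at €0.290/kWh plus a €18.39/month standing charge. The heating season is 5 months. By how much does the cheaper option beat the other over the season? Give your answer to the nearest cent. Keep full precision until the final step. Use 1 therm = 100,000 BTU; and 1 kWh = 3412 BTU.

Heat load = 377 therm × 100,000 = 37,700,000 BTU
Gas: input = 37,700,000 / 0.763 = 49,410,223 BTU = 494.1 therm → 494.1 × €1.47 = €726.33; + 5 × €13.25 standing = €792.58
Electric: 37,700,000 BTU / 3412 = 11,050 kWh → × €0.290 = €3,204.28; + 5 × €18.39 standing = €3,296.23
Difference = |€792.58 − €3,296.23| = €2,503.65

€2503.65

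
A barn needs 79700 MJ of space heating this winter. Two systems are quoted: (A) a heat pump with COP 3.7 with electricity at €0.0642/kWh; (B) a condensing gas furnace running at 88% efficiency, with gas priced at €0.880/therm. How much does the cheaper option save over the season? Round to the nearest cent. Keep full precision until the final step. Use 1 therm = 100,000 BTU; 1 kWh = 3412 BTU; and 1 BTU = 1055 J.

Heat load = 79700 MJ = 79,700,000,000 J / 1055 = 75,545,024 BTU
Gas: input = 75,545,024 / 0.88 = 85,846,618 BTU = 858.5 therm → 858.5 × €0.880 = €755.45
Heat pump: 75,545,024 BTU / 3412 = 22,140 kWh heat; / 3.7 = 5,984 kWh in → × €0.0642 = €384.18
Difference = |€755.45 − €384.18| = €371.27

€371.27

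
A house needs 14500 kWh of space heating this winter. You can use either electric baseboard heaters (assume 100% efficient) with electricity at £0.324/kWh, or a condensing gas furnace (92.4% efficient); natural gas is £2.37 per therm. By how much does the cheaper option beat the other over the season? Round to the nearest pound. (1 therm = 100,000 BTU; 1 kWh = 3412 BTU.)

£3429

Heat load = 14500 kWh × 3412 = 49,474,000 BTU
Gas: input = 49,474,000 / 0.924 = 53,543,290 BTU = 535.4 therm → 535.4 × £2.37 = £1,268.98
Electric: 49,474,000 BTU / 3412 = 14,500 kWh → × £0.324 = £4,698.00
Difference = |£1,268.98 − £4,698.00| = £3,429.02 ≈ £3429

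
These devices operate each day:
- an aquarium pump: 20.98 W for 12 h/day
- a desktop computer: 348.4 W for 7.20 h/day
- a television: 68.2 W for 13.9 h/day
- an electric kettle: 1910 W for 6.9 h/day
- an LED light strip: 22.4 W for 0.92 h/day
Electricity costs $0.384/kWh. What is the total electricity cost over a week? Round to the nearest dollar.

$45

aquarium pump: 20.98 W × 12 h × 7 d = 1,762 Wh = 1.762 kWh
desktop computer: 348.4 W × 7.20 h × 7 d = 17,559 Wh = 17.56 kWh
television: 68.2 W × 13.9 h × 7 d = 6,636 Wh = 6.636 kWh
electric kettle: 1910 W × 6.9 h × 7 d = 92,253 Wh = 92.25 kWh
LED light strip: 22.4 W × 0.92 h × 7 d = 144 Wh = 0.1443 kWh
Total energy = 1.762 + 17.56 + 6.636 + 92.25 + 0.1443 = 118.4 kWh
Cost = 118.4 kWh × $0.384 = $45.45 ≈ $45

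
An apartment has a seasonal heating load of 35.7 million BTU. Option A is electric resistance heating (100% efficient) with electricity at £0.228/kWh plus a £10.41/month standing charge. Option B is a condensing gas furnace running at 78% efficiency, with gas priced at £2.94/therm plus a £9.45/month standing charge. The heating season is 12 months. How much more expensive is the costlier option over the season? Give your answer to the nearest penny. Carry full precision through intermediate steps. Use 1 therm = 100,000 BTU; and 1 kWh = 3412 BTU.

Heat load = 35.7 × 10⁶ BTU = 35,700,000 BTU
Gas: input = 35,700,000 / 0.78 = 45,769,231 BTU = 457.7 therm → 457.7 × £2.94 = £1,345.62; + 12 × £9.45 standing = £1,459.02
Electric: 35,700,000 BTU / 3412 = 10,460 kWh → × £0.228 = £2,385.58; + 12 × £10.41 standing = £2,510.50
Difference = |£1,459.02 − £2,510.50| = £1,051.48

£1051.48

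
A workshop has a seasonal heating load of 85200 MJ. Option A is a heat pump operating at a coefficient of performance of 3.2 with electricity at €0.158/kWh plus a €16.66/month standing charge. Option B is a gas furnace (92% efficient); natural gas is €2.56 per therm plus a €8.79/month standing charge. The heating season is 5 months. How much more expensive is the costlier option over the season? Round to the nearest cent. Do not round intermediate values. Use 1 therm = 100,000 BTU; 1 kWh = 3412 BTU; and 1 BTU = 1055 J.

€1039.19

Heat load = 85200 MJ = 85,200,000,000 J / 1055 = 80,758,294 BTU
Gas: input = 80,758,294 / 0.92 = 87,780,754 BTU = 877.8 therm → 877.8 × €2.56 = €2,247.19; + 5 × €8.79 standing = €2,291.14
Heat pump: 80,758,294 BTU / 3412 = 23,670 kWh heat; / 3.2 = 7,397 kWh in → × €0.158 = €1,168.65; + 5 × €16.66 standing = €1,251.95
Difference = |€2,291.14 − €1,251.95| = €1,039.19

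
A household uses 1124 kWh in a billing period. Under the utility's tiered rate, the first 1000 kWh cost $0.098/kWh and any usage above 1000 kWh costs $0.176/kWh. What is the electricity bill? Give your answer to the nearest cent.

$119.82

First 1000 kWh × $0.098 = $98.00
Remaining 124 kWh × $0.176 = $21.82
Total = $119.82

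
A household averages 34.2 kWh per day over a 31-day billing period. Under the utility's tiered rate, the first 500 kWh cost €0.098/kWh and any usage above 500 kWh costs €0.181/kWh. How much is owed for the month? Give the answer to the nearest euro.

€150

Usage = 34.2 kWh/day × 31 days = 1060.2 kWh
First 500 kWh × €0.098 = €49.00
Remaining 560.2 kWh × €0.181 = €101.40
Total = €150.40 ≈ €150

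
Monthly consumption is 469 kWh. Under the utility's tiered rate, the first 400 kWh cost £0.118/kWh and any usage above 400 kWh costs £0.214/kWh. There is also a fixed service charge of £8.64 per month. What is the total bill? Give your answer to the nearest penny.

£70.61

First 400 kWh × £0.118 = £47.20
Remaining 69 kWh × £0.214 = £14.77
Energy charge = £61.97; + service £8.64 = £70.61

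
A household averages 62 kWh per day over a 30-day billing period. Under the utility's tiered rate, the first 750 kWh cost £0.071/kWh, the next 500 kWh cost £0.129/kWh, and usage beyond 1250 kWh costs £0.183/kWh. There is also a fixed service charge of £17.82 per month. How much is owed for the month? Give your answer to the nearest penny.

£247.20

Usage = 62 kWh/day × 30 days = 1860 kWh
First 750 kWh × £0.071 = £53.25
Next 500 kWh × £0.129 = £64.50
Remaining 610 kWh × £0.183 = £111.63
Energy charge = £229.38; + service £17.82 = £247.20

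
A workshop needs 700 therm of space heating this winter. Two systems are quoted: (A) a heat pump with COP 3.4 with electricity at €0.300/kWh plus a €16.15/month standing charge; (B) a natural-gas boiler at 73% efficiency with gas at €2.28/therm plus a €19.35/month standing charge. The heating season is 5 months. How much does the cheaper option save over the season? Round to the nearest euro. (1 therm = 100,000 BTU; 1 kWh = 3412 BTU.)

€392

Heat load = 700 therm × 100,000 = 70,000,000 BTU
Gas: input = 70,000,000 / 0.73 = 95,890,411 BTU = 958.9 therm → 958.9 × €2.28 = €2,186.30; + 5 × €19.35 standing = €2,283.05
Heat pump: 70,000,000 BTU / 3412 = 20,520 kWh heat; / 3.4 = 6,034 kWh in → × €0.300 = €1,810.22; + 5 × €16.15 standing = €1,890.97
Difference = |€2,283.05 − €1,890.97| = €392.08 ≈ €392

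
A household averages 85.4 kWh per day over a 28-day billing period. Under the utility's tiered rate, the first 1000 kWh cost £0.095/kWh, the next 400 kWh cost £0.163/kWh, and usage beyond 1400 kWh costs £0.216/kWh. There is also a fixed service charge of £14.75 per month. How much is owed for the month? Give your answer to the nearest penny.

£389.05

Usage = 85.4 kWh/day × 28 days = 2391.2 kWh
First 1000 kWh × £0.095 = £95.00
Next 400 kWh × £0.163 = £65.20
Remaining 991.2 kWh × £0.216 = £214.10
Energy charge = £374.30; + service £14.75 = £389.05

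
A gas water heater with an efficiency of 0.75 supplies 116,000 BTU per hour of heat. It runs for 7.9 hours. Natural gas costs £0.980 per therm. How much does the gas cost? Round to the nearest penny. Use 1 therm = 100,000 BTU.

Heat delivered = 116,000 BTU/h × 7.9 h = 916,400 BTU
Gas input = 916,400 / 0.75 = 1,221,867 BTU
= 1,221,867 / 100,000 = 12.22 therm
Cost = 12.22 × £0.980/therm = £11.97

£11.97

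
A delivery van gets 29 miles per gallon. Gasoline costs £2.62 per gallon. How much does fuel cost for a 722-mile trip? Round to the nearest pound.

Fuel = 722 mi / 29 mpg = 24.9 gal
Cost = 24.9 gal × £2.62/gal = £65.23 ≈ £65

£65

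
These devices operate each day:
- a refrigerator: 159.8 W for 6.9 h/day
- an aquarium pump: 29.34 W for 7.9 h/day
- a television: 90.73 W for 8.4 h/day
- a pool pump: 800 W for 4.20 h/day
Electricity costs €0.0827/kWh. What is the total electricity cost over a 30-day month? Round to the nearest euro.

€14

refrigerator: 159.8 W × 6.9 h × 30 d = 33,079 Wh = 33.08 kWh
aquarium pump: 29.34 W × 7.9 h × 30 d = 6,954 Wh = 6.954 kWh
television: 90.73 W × 8.4 h × 30 d = 22,864 Wh = 22.86 kWh
pool pump: 800 W × 4.20 h × 30 d = 100,800 Wh = 100.8 kWh
Total energy = 33.08 + 6.954 + 22.86 + 100.8 = 163.7 kWh
Cost = 163.7 kWh × €0.0827 = €13.54 ≈ €14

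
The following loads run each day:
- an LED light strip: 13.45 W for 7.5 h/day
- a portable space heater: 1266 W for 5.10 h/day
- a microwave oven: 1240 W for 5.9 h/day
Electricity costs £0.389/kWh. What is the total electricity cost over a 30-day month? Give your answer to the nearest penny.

£161.90

LED light strip: 13.45 W × 7.5 h × 30 d = 3,026 Wh = 3.026 kWh
portable space heater: 1266 W × 5.10 h × 30 d = 193,698 Wh = 193.7 kWh
microwave oven: 1240 W × 5.9 h × 30 d = 219,480 Wh = 219.5 kWh
Total energy = 3.026 + 193.7 + 219.5 = 416.2 kWh
Cost = 416.2 kWh × £0.389 = £161.90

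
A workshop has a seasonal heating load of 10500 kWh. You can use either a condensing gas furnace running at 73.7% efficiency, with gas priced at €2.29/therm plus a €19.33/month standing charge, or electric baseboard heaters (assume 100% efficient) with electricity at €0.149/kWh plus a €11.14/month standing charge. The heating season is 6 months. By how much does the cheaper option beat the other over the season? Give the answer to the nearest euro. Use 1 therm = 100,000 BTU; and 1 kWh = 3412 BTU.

Heat load = 10500 kWh × 3412 = 35,826,000 BTU
Gas: input = 35,826,000 / 0.737 = 48,610,583 BTU = 486.1 therm → 486.1 × €2.29 = €1,113.18; + 6 × €19.33 standing = €1,229.16
Electric: 35,826,000 BTU / 3412 = 10,500 kWh → × €0.149 = €1,564.50; + 6 × €11.14 standing = €1,631.34
Difference = |€1,229.16 − €1,631.34| = €402.18 ≈ €402

€402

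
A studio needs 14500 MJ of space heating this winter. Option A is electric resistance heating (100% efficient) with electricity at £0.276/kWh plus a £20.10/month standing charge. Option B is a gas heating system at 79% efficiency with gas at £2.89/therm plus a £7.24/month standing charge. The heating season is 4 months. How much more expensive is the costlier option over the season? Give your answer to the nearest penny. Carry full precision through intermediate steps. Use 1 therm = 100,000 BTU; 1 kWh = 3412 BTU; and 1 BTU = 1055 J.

Heat load = 14500 MJ = 14,500,000,000 J / 1055 = 13,744,076 BTU
Gas: input = 13,744,076 / 0.79 = 17,397,564 BTU = 174 therm → 174 × £2.89 = £502.79; + 4 × £7.24 standing = £531.75
Electric: 13,744,076 BTU / 3412 = 4,028 kWh → × £0.276 = £1,111.77; + 4 × £20.10 standing = £1,192.17
Difference = |£531.75 − £1,192.17| = £660.42

£660.42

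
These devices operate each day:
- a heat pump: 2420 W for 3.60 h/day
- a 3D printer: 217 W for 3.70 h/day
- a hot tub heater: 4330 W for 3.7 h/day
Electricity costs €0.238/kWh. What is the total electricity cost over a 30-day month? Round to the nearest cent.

€182.33

heat pump: 2420 W × 3.60 h × 30 d = 261,360 Wh = 261.4 kWh
3D printer: 217 W × 3.70 h × 30 d = 24,087 Wh = 24.09 kWh
hot tub heater: 4330 W × 3.7 h × 30 d = 480,630 Wh = 480.6 kWh
Total energy = 261.4 + 24.09 + 480.6 = 766.1 kWh
Cost = 766.1 kWh × €0.238 = €182.33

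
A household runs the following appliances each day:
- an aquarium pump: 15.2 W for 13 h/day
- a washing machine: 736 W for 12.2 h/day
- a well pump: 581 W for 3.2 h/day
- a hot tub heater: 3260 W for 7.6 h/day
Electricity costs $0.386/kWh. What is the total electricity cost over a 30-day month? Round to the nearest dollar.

aquarium pump: 15.2 W × 13 h × 30 d = 5,928 Wh = 5.928 kWh
washing machine: 736 W × 12.2 h × 30 d = 269,376 Wh = 269.4 kWh
well pump: 581 W × 3.2 h × 30 d = 55,776 Wh = 55.78 kWh
hot tub heater: 3260 W × 7.6 h × 30 d = 743,280 Wh = 743.3 kWh
Total energy = 5.928 + 269.4 + 55.78 + 743.3 = 1,074 kWh
Cost = 1,074 kWh × $0.386 = $414.70 ≈ $415

$415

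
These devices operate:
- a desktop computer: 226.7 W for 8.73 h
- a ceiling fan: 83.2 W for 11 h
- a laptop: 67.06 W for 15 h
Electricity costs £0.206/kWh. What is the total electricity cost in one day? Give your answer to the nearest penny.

£0.80

desktop computer: 226.7 W × 8.73 h = 1,979 Wh = 1.979 kWh
ceiling fan: 83.2 W × 11 h = 915 Wh = 0.9152 kWh
laptop: 67.06 W × 15 h = 1,006 Wh = 1.006 kWh
Total energy = 1.979 + 0.9152 + 1.006 = 3.9 kWh
Cost = 3.9 kWh × £0.206 = £0.80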